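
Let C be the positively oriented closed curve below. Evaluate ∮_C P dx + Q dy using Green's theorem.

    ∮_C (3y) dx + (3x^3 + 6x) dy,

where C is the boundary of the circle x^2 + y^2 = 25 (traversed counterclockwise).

Green's theorem converts the closed line integral into a double integral over the enclosed region D:

    ∮_C P dx + Q dy = ∬_D (∂Q/∂x - ∂P/∂y) dA.

Here P = 3y, Q = 3x^3 + 6x, so

    ∂Q/∂x = 9x^2 + 6,    ∂P/∂y = 3,
    ∂Q/∂x - ∂P/∂y = 9x^2 + 3.

D is the region x^2 + y^2 ≤ 25. Evaluating the double integral:

In polar coordinates (x = r cos θ, y = r sin θ, dA = r dr dθ) the integrand becomes 9r^2cos(θ)^2 + 3, so

    ∬_D (9x^2 + 3) dA = ∫_0^{2π} ∫_0^{5} (9r^2cos(θ)^2 + 3) · r dr dθ.

Inner (r from 0 to 5): 5625cos(θ)^2/4 + 75/2.
Outer (θ from 0 to 2π): 5925π/4.

Therefore ∮_C P dx + Q dy = 5925π/4.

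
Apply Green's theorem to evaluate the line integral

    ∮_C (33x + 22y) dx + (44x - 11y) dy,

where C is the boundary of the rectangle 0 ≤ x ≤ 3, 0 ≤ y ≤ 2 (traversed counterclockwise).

Green's theorem converts the closed line integral into a double integral over the enclosed region D:

    ∮_C P dx + Q dy = ∬_D (∂Q/∂x - ∂P/∂y) dA.

Here P = 33x + 22y, Q = 44x - 11y, so

    ∂Q/∂x = 44,    ∂P/∂y = 22,
    ∂Q/∂x - ∂P/∂y = 22.

D is the region 0 ≤ x ≤ 3, 0 ≤ y ≤ 2. Evaluating the double integral:

    ∬_D (22) dA = ∫_0^{3} ∫_0^{2} (22) dy dx.

Inner (y from 0 to 2): 44.
Outer (x from 0 to 3): 132.

Therefore ∮_C P dx + Q dy = 132.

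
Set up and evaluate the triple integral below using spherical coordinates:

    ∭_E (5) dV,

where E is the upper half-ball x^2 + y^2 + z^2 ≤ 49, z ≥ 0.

In spherical coordinates, x = ρ sin(φ) cos(θ), y = ρ sin(φ) sin(θ), z = ρ cos(φ), and dV = ρ^2 sin(φ) dρ dφ dθ.

The integrand becomes 5, so

    ∭_E (5) dV = ∫_{0}^{2π} ∫_{0}^{π/2} ∫_{0}^{7} (5) · ρ^2 sin(φ) dρ dφ dθ.

Inner (ρ): 1715sin(φ)/3.
Middle (φ): 1715/3.
Outer (θ): 3430π/3.

Therefore the triple integral equals 3430π/3.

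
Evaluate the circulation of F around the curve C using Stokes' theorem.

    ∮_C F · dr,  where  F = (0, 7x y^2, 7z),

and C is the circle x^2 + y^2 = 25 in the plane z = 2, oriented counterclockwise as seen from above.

Let S be the flat disk x^2 + y^2 ≤ 25 in the plane z = 2, with upward unit normal n̂ = ẑ. By Stokes' theorem,

    ∮_C F · dr = ∬_S (∇ × F) · n̂ dS = ∬_D (curl F)_z dA,

where D is the disk x^2 + y^2 ≤ 25.

Compute the curl of F = (0, 7x y^2, 7z):
    (∇ × F)_x = ∂F_z/∂y - ∂F_y/∂z = 0,
    (∇ × F)_y = ∂F_x/∂z - ∂F_z/∂x = 0,
    (∇ × F)_z = ∂F_y/∂x - ∂F_x/∂y = 7y^2.

On z = 2, (curl F)_z = 7y^2.

Convert to polar (x = r cos θ, y = r sin θ, dA = r dr dθ); the integrand becomes 7r^2sin(θ)^2, so

    ∬_D (curl F)_z dA = ∫_0^{2π} ∫_0^{5} (7r^2sin(θ)^2) · r dr dθ.

Inner (r from 0 to 5): 4375sin(θ)^2/4.
Outer (θ from 0 to 2π): 4375π/4.

Therefore ∮_C F · dr = 4375π/4.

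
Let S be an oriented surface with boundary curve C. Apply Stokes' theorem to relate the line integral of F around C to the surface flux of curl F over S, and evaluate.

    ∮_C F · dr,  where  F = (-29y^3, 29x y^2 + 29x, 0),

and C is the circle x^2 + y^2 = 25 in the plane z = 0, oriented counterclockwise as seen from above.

Let S be the flat disk x^2 + y^2 ≤ 25 in the plane z = 0, with upward unit normal n̂ = ẑ. By Stokes' theorem,

    ∮_C F · dr = ∬_S (∇ × F) · n̂ dS = ∬_D (curl F)_z dA,

where D is the disk x^2 + y^2 ≤ 25.

Compute the curl of F = (-29y^3, 29x y^2 + 29x, 0):
    (∇ × F)_x = ∂F_z/∂y - ∂F_y/∂z = 0,
    (∇ × F)_y = ∂F_x/∂z - ∂F_z/∂x = 0,
    (∇ × F)_z = ∂F_y/∂x - ∂F_x/∂y = 116y^2 + 29.

On z = 0, (curl F)_z = 116y^2 + 29.

Convert to polar (x = r cos θ, y = r sin θ, dA = r dr dθ); the integrand becomes 116r^2sin(θ)^2 + 29, so

    ∬_D (curl F)_z dA = ∫_0^{2π} ∫_0^{5} (116r^2sin(θ)^2 + 29) · r dr dθ.

Inner (r from 0 to 5): 18125sin(θ)^2 + 725/2.
Outer (θ from 0 to 2π): 18850π.

Therefore ∮_C F · dr = 18850π.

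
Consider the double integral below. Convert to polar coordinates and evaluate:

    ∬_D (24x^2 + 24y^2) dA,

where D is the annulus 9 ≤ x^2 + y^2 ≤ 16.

The region D is 3 ≤ r ≤ 4, 0 ≤ θ ≤ 2π in polar coordinates, where x = r cos(θ), y = r sin(θ), and dA = r dr dθ.

Under the substitution, the integrand becomes 24r^2, so

    ∬_D (24x^2 + 24y^2) dA = ∫_{0}^{2π} ∫_{3}^{4} (24r^2) · r dr dθ.

Inner integral (in r): ∫_{3}^{4} (24r^2) · r dr = 1050.

Outer integral (in θ): ∫_{0}^{2π} (1050) dθ = 2100π.

Therefore ∬_D (24x^2 + 24y^2) dA = 2100π.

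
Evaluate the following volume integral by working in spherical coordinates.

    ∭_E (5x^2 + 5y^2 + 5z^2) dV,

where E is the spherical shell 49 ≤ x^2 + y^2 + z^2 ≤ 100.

In spherical coordinates, x = ρ sin(φ) cos(θ), y = ρ sin(φ) sin(θ), z = ρ cos(φ), and dV = ρ^2 sin(φ) dρ dφ dθ.

The integrand becomes 5ρ^2, so

    ∭_E (5x^2 + 5y^2 + 5z^2) dV = ∫_{0}^{2π} ∫_{0}^{π} ∫_{7}^{10} (5ρ^2) · ρ^2 sin(φ) dρ dφ dθ.

Inner (ρ): 83193sin(φ).
Middle (φ): 166386.
Outer (θ): 332772π.

Therefore the triple integral equals 332772π.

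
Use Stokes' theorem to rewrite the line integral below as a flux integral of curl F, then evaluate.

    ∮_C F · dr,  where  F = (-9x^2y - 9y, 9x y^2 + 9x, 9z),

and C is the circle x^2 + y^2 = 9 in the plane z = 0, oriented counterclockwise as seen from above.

Let S be the flat disk x^2 + y^2 ≤ 9 in the plane z = 0, with upward unit normal n̂ = ẑ. By Stokes' theorem,

    ∮_C F · dr = ∬_S (∇ × F) · n̂ dS = ∬_D (curl F)_z dA,

where D is the disk x^2 + y^2 ≤ 9.

Compute the curl of F = (-9x^2y - 9y, 9x y^2 + 9x, 9z):
    (∇ × F)_x = ∂F_z/∂y - ∂F_y/∂z = 0,
    (∇ × F)_y = ∂F_x/∂z - ∂F_z/∂x = 0,
    (∇ × F)_z = ∂F_y/∂x - ∂F_x/∂y = 9x^2 + 9y^2 + 18.

On z = 0, (curl F)_z = 9x^2 + 9y^2 + 18.

Convert to polar (x = r cos θ, y = r sin θ, dA = r dr dθ); the integrand becomes 9r^2 + 18, so

    ∬_D (curl F)_z dA = ∫_0^{2π} ∫_0^{3} (9r^2 + 18) · r dr dθ.

Inner (r from 0 to 3): 1053/4.
Outer (θ from 0 to 2π): 1053π/2.

Therefore ∮_C F · dr = 1053π/2.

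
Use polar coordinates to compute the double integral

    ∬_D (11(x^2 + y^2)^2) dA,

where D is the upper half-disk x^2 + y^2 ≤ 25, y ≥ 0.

The region D is 0 ≤ r ≤ 5, 0 ≤ θ ≤ π in polar coordinates, where x = r cos(θ), y = r sin(θ), and dA = r dr dθ.

Under the substitution, the integrand becomes 11r^4, so

    ∬_D (11(x^2 + y^2)^2) dA = ∫_{0}^{π} ∫_{0}^{5} (11r^4) · r dr dθ.

Inner integral (in r): ∫_{0}^{5} (11r^4) · r dr = 171875/6.

Outer integral (in θ): ∫_{0}^{π} (171875/6) dθ = 171875π/6.

Therefore ∬_D (11(x^2 + y^2)^2) dA = 171875π/6.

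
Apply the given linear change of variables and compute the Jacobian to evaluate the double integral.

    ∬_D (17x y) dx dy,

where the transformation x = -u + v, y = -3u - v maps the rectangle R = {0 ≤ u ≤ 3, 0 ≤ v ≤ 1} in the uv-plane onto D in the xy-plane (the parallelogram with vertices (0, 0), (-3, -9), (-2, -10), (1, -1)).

Compute the Jacobian determinant of (x, y) with respect to (u, v):

    ∂(x,y)/∂(u,v) = | -1  1 | = (-1)(-1) - (1)(-3) = 4.
                   | -3  -1 |

Its absolute value is |J| = 4 (the area scaling factor).

Substituting x = -u + v, y = -3u - v into the integrand,

    17x y → 51u^2 - 34u v - 17v^2,

so the integral becomes

    ∬_R (51u^2 - 34u v - 17v^2) · |J| du dv = ∫_0^3 ∫_0^1 (204u^2 - 136u v - 68v^2) dv du.

Inner (v): 204u^2 - 68u - 68/3.
Outer (u): 1462.

Therefore ∬_D (17x y) dx dy = 1462.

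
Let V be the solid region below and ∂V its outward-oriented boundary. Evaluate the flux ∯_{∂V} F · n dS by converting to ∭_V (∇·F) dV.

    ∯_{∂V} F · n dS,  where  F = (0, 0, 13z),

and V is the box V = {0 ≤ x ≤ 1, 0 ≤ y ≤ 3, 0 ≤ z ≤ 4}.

By the divergence theorem,

    ∯_{∂V} F · n dS = ∭_V (∇ · F) dV.

Compute the divergence:
    ∇ · F = ∂F_x/∂x + ∂F_y/∂y + ∂F_z/∂z = 0 + 0 + 13 = 13.

V is a rectangular box, so dV = dx dy dz with 0 ≤ x ≤ 1, 0 ≤ y ≤ 3, 0 ≤ z ≤ 4.

Integrate (13) over V as an iterated integral:

    ∭_V (∇·F) dV = ∫_0^{1} ∫_0^{3} ∫_0^{4} (13) dz dy dx.

Inner (z from 0 to 4): 52.
Middle (y from 0 to 3): 156.
Outer (x from 0 to 1): 156.

Therefore ∯_{∂V} F · n dS = 156.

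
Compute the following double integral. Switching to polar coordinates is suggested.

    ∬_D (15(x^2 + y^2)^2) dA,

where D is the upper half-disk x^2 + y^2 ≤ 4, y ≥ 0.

The region D is 0 ≤ r ≤ 2, 0 ≤ θ ≤ π in polar coordinates, where x = r cos(θ), y = r sin(θ), and dA = r dr dθ.

Under the substitution, the integrand becomes 15r^4, so

    ∬_D (15(x^2 + y^2)^2) dA = ∫_{0}^{π} ∫_{0}^{2} (15r^4) · r dr dθ.

Inner integral (in r): ∫_{0}^{2} (15r^4) · r dr = 160.

Outer integral (in θ): ∫_{0}^{π} (160) dθ = 160π.

Therefore ∬_D (15(x^2 + y^2)^2) dA = 160π.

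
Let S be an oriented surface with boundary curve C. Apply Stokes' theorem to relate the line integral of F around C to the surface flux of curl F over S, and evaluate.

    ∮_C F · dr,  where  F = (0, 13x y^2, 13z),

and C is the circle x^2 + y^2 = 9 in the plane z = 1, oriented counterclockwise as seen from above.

Let S be the flat disk x^2 + y^2 ≤ 9 in the plane z = 1, with upward unit normal n̂ = ẑ. By Stokes' theorem,

    ∮_C F · dr = ∬_S (∇ × F) · n̂ dS = ∬_D (curl F)_z dA,

where D is the disk x^2 + y^2 ≤ 9.

Compute the curl of F = (0, 13x y^2, 13z):
    (∇ × F)_x = ∂F_z/∂y - ∂F_y/∂z = 0,
    (∇ × F)_y = ∂F_x/∂z - ∂F_z/∂x = 0,
    (∇ × F)_z = ∂F_y/∂x - ∂F_x/∂y = 13y^2.

On z = 1, (curl F)_z = 13y^2.

Convert to polar (x = r cos θ, y = r sin θ, dA = r dr dθ); the integrand becomes 13r^2sin(θ)^2, so

    ∬_D (curl F)_z dA = ∫_0^{2π} ∫_0^{3} (13r^2sin(θ)^2) · r dr dθ.

Inner (r from 0 to 3): 1053sin(θ)^2/4.
Outer (θ from 0 to 2π): 1053π/4.

Therefore ∮_C F · dr = 1053π/4.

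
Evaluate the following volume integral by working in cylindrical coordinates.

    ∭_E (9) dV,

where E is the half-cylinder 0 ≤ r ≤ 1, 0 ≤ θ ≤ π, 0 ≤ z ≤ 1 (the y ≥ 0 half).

In cylindrical coordinates, x = r cos(θ), y = r sin(θ), z = z, and dV = r dr dθ dz.

The integrand becomes 9, so

    ∭_E (9) dV = ∫_{0}^{π} ∫_{0}^{1} ∫_{0}^{1} (9) · r dz dr dθ.

Inner (z): 9r.
Middle (r from 0 to 1): 9/2.
Outer (θ): 9π/2.

Therefore the triple integral equals 9π/2.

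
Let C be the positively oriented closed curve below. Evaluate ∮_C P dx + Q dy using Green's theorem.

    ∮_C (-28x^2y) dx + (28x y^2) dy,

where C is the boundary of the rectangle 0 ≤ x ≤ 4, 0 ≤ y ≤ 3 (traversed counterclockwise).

Green's theorem converts the closed line integral into a double integral over the enclosed region D:

    ∮_C P dx + Q dy = ∬_D (∂Q/∂x - ∂P/∂y) dA.

Here P = -28x^2y, Q = 28x y^2, so

    ∂Q/∂x = 28y^2,    ∂P/∂y = -28x^2,
    ∂Q/∂x - ∂P/∂y = 28x^2 + 28y^2.

D is the region 0 ≤ x ≤ 4, 0 ≤ y ≤ 3. Evaluating the double integral:

    ∬_D (28x^2 + 28y^2) dA = ∫_0^{4} ∫_0^{3} (28x^2 + 28y^2) dy dx.

Inner (y from 0 to 3): 84x^2 + 252.
Outer (x from 0 to 4): 2800.

Therefore ∮_C P dx + Q dy = 2800.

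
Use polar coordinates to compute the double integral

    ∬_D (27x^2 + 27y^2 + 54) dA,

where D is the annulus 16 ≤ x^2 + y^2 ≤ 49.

The region D is 4 ≤ r ≤ 7, 0 ≤ θ ≤ 2π in polar coordinates, where x = r cos(θ), y = r sin(θ), and dA = r dr dθ.

Under the substitution, the integrand becomes 27r^2 + 54, so

    ∬_D (27x^2 + 27y^2 + 54) dA = ∫_{0}^{2π} ∫_{4}^{7} (27r^2 + 54) · r dr dθ.

Inner integral (in r): ∫_{4}^{7} (27r^2 + 54) · r dr = 61479/4.

Outer integral (in θ): ∫_{0}^{2π} (61479/4) dθ = 61479π/2.

Therefore ∬_D (27x^2 + 27y^2 + 54) dA = 61479π/2.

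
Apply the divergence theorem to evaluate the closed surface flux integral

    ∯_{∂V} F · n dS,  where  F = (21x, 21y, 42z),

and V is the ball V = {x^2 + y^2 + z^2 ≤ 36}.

By the divergence theorem,

    ∯_{∂V} F · n dS = ∭_V (∇ · F) dV.

Compute the divergence:
    ∇ · F = ∂F_x/∂x + ∂F_y/∂y + ∂F_z/∂z = 21 + 21 + 42 = 84.

In spherical coordinates, x = ρ sin(φ) cos(θ), y = ρ sin(φ) sin(θ), z = ρ cos(φ), dV = ρ^2 sin(φ) dρ dφ dθ, with 0 ≤ ρ ≤ 6, 0 ≤ φ ≤ π, 0 ≤ θ ≤ 2π.

The integrand, after substitution and multiplying by the volume element, becomes (84) · ρ^2 sin(φ), so

    ∭_V (∇·F) dV = ∫_0^{2π} ∫_0^{π} ∫_0^{6} (84) · ρ^2 sin(φ) dρ dφ dθ.

Inner (ρ from 0 to 6): 6048sin(φ).
Middle (φ from 0 to π): 12096.
Outer (θ from 0 to 2π): 24192π.

Therefore ∯_{∂V} F · n dS = 24192π.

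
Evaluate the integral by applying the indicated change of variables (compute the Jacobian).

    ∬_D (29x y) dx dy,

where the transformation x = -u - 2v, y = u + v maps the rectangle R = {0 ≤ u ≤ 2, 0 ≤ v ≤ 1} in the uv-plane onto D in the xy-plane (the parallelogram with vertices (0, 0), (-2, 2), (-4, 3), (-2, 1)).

Compute the Jacobian determinant of (x, y) with respect to (u, v):

    ∂(x,y)/∂(u,v) = | -1  -2 | = (-1)(1) - (-2)(1) = 1.
                   | 1  1 |

Its absolute value is |J| = 1 (the area scaling factor).

Substituting x = -u - 2v, y = u + v into the integrand,

    29x y → -29u^2 - 87u v - 58v^2,

so the integral becomes

    ∬_R (-29u^2 - 87u v - 58v^2) · |J| du dv = ∫_0^2 ∫_0^1 (-29u^2 - 87u v - 58v^2) dv du.

Inner (v): -29u^2 - 87u/2 - 58/3.
Outer (u): -203.

Therefore ∬_D (29x y) dx dy = -203.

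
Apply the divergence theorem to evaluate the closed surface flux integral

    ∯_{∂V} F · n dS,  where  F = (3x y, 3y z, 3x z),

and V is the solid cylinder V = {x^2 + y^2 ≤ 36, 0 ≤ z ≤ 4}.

By the divergence theorem,

    ∯_{∂V} F · n dS = ∭_V (∇ · F) dV.

Compute the divergence:
    ∇ · F = ∂F_x/∂x + ∂F_y/∂y + ∂F_z/∂z = 3y + 3z + 3x = 3x + 3y + 3z.

In cylindrical coordinates, x = r cos(θ), y = r sin(θ), z = z, dV = r dr dθ dz, with 0 ≤ r ≤ 6, 0 ≤ θ ≤ 2π, 0 ≤ z ≤ 4.

The integrand, after substitution and multiplying by the volume element, becomes (3sqrt(2)r sin(θ + π/4) + 3z) · r, so

    ∭_V (∇·F) dV = ∫_0^{2π} ∫_0^{6} ∫_0^{4} (3sqrt(2)r sin(θ + π/4) + 3z) · r dz dr dθ.

Inner (z from 0 to 4): 12r (sqrt(2)r sin(θ + π/4) + 2).
Middle (r from 0 to 6): 864sqrt(2)sin(θ + π/4) + 432.
Outer (θ from 0 to 2π): 864π.

Therefore ∯_{∂V} F · n dS = 864π.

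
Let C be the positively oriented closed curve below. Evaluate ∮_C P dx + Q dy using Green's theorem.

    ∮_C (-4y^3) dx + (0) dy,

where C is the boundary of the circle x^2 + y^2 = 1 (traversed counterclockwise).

Green's theorem converts the closed line integral into a double integral over the enclosed region D:

    ∮_C P dx + Q dy = ∬_D (∂Q/∂x - ∂P/∂y) dA.

Here P = -4y^3, Q = 0, so

    ∂Q/∂x = 0,    ∂P/∂y = -12y^2,
    ∂Q/∂x - ∂P/∂y = 12y^2.

D is the region x^2 + y^2 ≤ 1. Evaluating the double integral:

In polar coordinates (x = r cos θ, y = r sin θ, dA = r dr dθ) the integrand becomes 12r^2sin(θ)^2, so

    ∬_D (12y^2) dA = ∫_0^{2π} ∫_0^{1} (12r^2sin(θ)^2) · r dr dθ.

Inner (r from 0 to 1): 3sin(θ)^2.
Outer (θ from 0 to 2π): 3π.

Therefore ∮_C P dx + Q dy = 3π.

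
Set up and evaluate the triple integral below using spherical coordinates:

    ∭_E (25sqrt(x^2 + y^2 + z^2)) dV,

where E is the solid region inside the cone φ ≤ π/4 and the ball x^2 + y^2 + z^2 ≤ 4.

In spherical coordinates, x = ρ sin(φ) cos(θ), y = ρ sin(φ) sin(θ), z = ρ cos(φ), and dV = ρ^2 sin(φ) dρ dφ dθ.

The integrand becomes 25ρ, so

    ∭_E (25sqrt(x^2 + y^2 + z^2)) dV = ∫_{0}^{2π} ∫_{0}^{π/4} ∫_{0}^{2} (25ρ) · ρ^2 sin(φ) dρ dφ dθ.

Inner (ρ): 100sin(φ).
Middle (φ): 100 - 50sqrt(2).
Outer (θ): 100π (2 - sqrt(2)).

Therefore the triple integral equals 100π (2 - sqrt(2)).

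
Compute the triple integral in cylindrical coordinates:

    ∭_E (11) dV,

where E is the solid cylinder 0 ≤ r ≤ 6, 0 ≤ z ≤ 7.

In cylindrical coordinates, x = r cos(θ), y = r sin(θ), z = z, and dV = r dr dθ dz.

The integrand becomes 11, so

    ∭_E (11) dV = ∫_{0}^{2π} ∫_{0}^{6} ∫_{0}^{7} (11) · r dz dr dθ.

Inner (z): 77r.
Middle (r from 0 to 6): 1386.
Outer (θ): 2772π.

Therefore the triple integral equals 2772π.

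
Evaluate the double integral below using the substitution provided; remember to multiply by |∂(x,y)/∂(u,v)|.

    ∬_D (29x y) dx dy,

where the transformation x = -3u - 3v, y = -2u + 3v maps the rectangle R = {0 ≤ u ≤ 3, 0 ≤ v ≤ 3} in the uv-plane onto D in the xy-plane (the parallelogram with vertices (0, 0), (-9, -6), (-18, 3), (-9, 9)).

Compute the Jacobian determinant of (x, y) with respect to (u, v):

    ∂(x,y)/∂(u,v) = | -3  -3 | = (-3)(3) - (-3)(-2) = -15.
                   | -2  3 |

Its absolute value is |J| = 15 (the area scaling factor).

Substituting x = -3u - 3v, y = -2u + 3v into the integrand,

    29x y → 174u^2 - 87u v - 261v^2,

so the integral becomes

    ∬_R (174u^2 - 87u v - 261v^2) · |J| du dv = ∫_0^3 ∫_0^3 (2610u^2 - 1305u v - 3915v^2) dv du.

Inner (v): 7830u^2 - 11745u/2 - 35235.
Outer (u): -246645/4.

Therefore ∬_D (29x y) dx dy = -246645/4.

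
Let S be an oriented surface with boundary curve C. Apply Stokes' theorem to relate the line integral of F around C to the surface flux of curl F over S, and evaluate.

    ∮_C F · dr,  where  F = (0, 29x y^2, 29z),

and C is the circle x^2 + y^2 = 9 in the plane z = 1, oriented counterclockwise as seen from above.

Let S be the flat disk x^2 + y^2 ≤ 9 in the plane z = 1, with upward unit normal n̂ = ẑ. By Stokes' theorem,

    ∮_C F · dr = ∬_S (∇ × F) · n̂ dS = ∬_D (curl F)_z dA,

where D is the disk x^2 + y^2 ≤ 9.

Compute the curl of F = (0, 29x y^2, 29z):
    (∇ × F)_x = ∂F_z/∂y - ∂F_y/∂z = 0,
    (∇ × F)_y = ∂F_x/∂z - ∂F_z/∂x = 0,
    (∇ × F)_z = ∂F_y/∂x - ∂F_x/∂y = 29y^2.

On z = 1, (curl F)_z = 29y^2.

Convert to polar (x = r cos θ, y = r sin θ, dA = r dr dθ); the integrand becomes 29r^2sin(θ)^2, so

    ∬_D (curl F)_z dA = ∫_0^{2π} ∫_0^{3} (29r^2sin(θ)^2) · r dr dθ.

Inner (r from 0 to 3): 2349sin(θ)^2/4.
Outer (θ from 0 to 2π): 2349π/4.

Therefore ∮_C F · dr = 2349π/4.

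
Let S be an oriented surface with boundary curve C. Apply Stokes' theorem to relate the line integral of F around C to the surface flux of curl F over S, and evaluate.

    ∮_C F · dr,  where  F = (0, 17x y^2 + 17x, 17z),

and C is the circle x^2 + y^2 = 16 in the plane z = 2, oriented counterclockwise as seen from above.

Let S be the flat disk x^2 + y^2 ≤ 16 in the plane z = 2, with upward unit normal n̂ = ẑ. By Stokes' theorem,

    ∮_C F · dr = ∬_S (∇ × F) · n̂ dS = ∬_D (curl F)_z dA,

where D is the disk x^2 + y^2 ≤ 16.

Compute the curl of F = (0, 17x y^2 + 17x, 17z):
    (∇ × F)_x = ∂F_z/∂y - ∂F_y/∂z = 0,
    (∇ × F)_y = ∂F_x/∂z - ∂F_z/∂x = 0,
    (∇ × F)_z = ∂F_y/∂x - ∂F_x/∂y = 17y^2 + 17.

On z = 2, (curl F)_z = 17y^2 + 17.

Convert to polar (x = r cos θ, y = r sin θ, dA = r dr dθ); the integrand becomes 17r^2sin(θ)^2 + 17, so

    ∬_D (curl F)_z dA = ∫_0^{2π} ∫_0^{4} (17r^2sin(θ)^2 + 17) · r dr dθ.

Inner (r from 0 to 4): 1088sin(θ)^2 + 136.
Outer (θ from 0 to 2π): 1360π.

Therefore ∮_C F · dr = 1360π.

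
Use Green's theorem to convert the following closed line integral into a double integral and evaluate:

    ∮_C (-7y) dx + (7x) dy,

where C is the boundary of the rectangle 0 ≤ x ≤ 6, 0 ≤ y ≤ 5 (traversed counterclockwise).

Green's theorem converts the closed line integral into a double integral over the enclosed region D:

    ∮_C P dx + Q dy = ∬_D (∂Q/∂x - ∂P/∂y) dA.

Here P = -7y, Q = 7x, so

    ∂Q/∂x = 7,    ∂P/∂y = -7,
    ∂Q/∂x - ∂P/∂y = 14.

D is the region 0 ≤ x ≤ 6, 0 ≤ y ≤ 5. Evaluating the double integral:

    ∬_D (14) dA = ∫_0^{6} ∫_0^{5} (14) dy dx.

Inner (y from 0 to 5): 70.
Outer (x from 0 to 6): 420.

Therefore ∮_C P dx + Q dy = 420.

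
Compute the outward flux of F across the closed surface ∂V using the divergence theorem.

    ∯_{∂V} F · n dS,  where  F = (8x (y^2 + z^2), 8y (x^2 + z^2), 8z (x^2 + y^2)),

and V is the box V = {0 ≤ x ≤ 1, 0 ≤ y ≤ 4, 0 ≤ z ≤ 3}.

By the divergence theorem,

    ∯_{∂V} F · n dS = ∭_V (∇ · F) dV.

Compute the divergence:
    ∇ · F = ∂F_x/∂x + ∂F_y/∂y + ∂F_z/∂z = 8y^2 + 8z^2 + 8x^2 + 8z^2 + 8x^2 + 8y^2 = 16x^2 + 16y^2 + 16z^2.

V is a rectangular box, so dV = dx dy dz with 0 ≤ x ≤ 1, 0 ≤ y ≤ 4, 0 ≤ z ≤ 3.

Integrate (16x^2 + 16y^2 + 16z^2) over V as an iterated integral:

    ∭_V (∇·F) dV = ∫_0^{1} ∫_0^{4} ∫_0^{3} (16x^2 + 16y^2 + 16z^2) dz dy dx.

Inner (z from 0 to 3): 48x^2 + 48y^2 + 144.
Middle (y from 0 to 4): 192x^2 + 1600.
Outer (x from 0 to 1): 1664.

Therefore ∯_{∂V} F · n dS = 1664.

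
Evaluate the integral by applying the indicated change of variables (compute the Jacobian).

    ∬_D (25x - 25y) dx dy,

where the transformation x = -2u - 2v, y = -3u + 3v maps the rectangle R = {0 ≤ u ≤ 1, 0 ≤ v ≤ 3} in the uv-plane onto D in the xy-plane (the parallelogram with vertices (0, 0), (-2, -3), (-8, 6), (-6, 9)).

Compute the Jacobian determinant of (x, y) with respect to (u, v):

    ∂(x,y)/∂(u,v) = | -2  -2 | = (-2)(3) - (-2)(-3) = -12.
                   | -3  3 |

Its absolute value is |J| = 12 (the area scaling factor).

Substituting x = -2u - 2v, y = -3u + 3v into the integrand,

    25x - 25y → 25u - 125v,

so the integral becomes

    ∬_R (25u - 125v) · |J| du dv = ∫_0^1 ∫_0^3 (300u - 1500v) dv du.

Inner (v): 900u - 6750.
Outer (u): -6300.

Therefore ∬_D (25x - 25y) dx dy = -6300.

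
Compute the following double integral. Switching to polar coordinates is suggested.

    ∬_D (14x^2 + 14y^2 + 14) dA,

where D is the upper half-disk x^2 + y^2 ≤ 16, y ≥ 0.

The region D is 0 ≤ r ≤ 4, 0 ≤ θ ≤ π in polar coordinates, where x = r cos(θ), y = r sin(θ), and dA = r dr dθ.

Under the substitution, the integrand becomes 14r^2 + 14, so

    ∬_D (14x^2 + 14y^2 + 14) dA = ∫_{0}^{π} ∫_{0}^{4} (14r^2 + 14) · r dr dθ.

Inner integral (in r): ∫_{0}^{4} (14r^2 + 14) · r dr = 1008.

Outer integral (in θ): ∫_{0}^{π} (1008) dθ = 1008π.

Therefore ∬_D (14x^2 + 14y^2 + 14) dA = 1008π.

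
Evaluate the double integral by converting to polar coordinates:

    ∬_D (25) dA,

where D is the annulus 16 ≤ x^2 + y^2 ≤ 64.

The region D is 4 ≤ r ≤ 8, 0 ≤ θ ≤ 2π in polar coordinates, where x = r cos(θ), y = r sin(θ), and dA = r dr dθ.

Under the substitution, the integrand becomes 25, so

    ∬_D (25) dA = ∫_{0}^{2π} ∫_{4}^{8} (25) · r dr dθ.

Inner integral (in r): ∫_{4}^{8} (25) · r dr = 600.

Outer integral (in θ): ∫_{0}^{2π} (600) dθ = 1200π.

Therefore ∬_D (25) dA = 1200π.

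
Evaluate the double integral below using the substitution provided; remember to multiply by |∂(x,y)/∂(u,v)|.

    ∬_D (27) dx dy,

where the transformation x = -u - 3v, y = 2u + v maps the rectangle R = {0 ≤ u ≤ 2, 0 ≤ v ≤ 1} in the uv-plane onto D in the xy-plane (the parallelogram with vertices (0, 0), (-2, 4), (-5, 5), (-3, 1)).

Compute the Jacobian determinant of (x, y) with respect to (u, v):

    ∂(x,y)/∂(u,v) = | -1  -3 | = (-1)(1) - (-3)(2) = 5.
                   | 2  1 |

Its absolute value is |J| = 5 (the area scaling factor).

Substituting x = -u - 3v, y = 2u + v into the integrand,

    27 → 27,

so the integral becomes

    ∬_R (27) · |J| du dv = ∫_0^2 ∫_0^1 (135) dv du.

Inner (v): 135.
Outer (u): 270.

Therefore ∬_D (27) dx dy = 270.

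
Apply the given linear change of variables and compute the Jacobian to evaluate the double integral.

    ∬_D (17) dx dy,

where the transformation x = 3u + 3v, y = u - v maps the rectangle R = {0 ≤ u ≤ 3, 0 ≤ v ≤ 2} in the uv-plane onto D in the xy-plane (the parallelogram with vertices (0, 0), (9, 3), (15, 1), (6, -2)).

Compute the Jacobian determinant of (x, y) with respect to (u, v):

    ∂(x,y)/∂(u,v) = | 3  3 | = (3)(-1) - (3)(1) = -6.
                   | 1  -1 |

Its absolute value is |J| = 6 (the area scaling factor).

Substituting x = 3u + 3v, y = u - v into the integrand,

    17 → 17,

so the integral becomes

    ∬_R (17) · |J| du dv = ∫_0^3 ∫_0^2 (102) dv du.

Inner (v): 204.
Outer (u): 612.

Therefore ∬_D (17) dx dy = 612.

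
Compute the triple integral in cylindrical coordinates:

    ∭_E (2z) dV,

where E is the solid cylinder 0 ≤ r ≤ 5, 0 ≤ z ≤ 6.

In cylindrical coordinates, x = r cos(θ), y = r sin(θ), z = z, and dV = r dr dθ dz.

The integrand becomes 2z, so

    ∭_E (2z) dV = ∫_{0}^{2π} ∫_{0}^{5} ∫_{0}^{6} (2z) · r dz dr dθ.

Inner (z): 36r.
Middle (r from 0 to 5): 450.
Outer (θ): 900π.

Therefore the triple integral equals 900π.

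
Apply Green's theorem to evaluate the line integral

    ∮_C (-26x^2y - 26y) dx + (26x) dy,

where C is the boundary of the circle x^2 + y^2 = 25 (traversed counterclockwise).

Green's theorem converts the closed line integral into a double integral over the enclosed region D:

    ∮_C P dx + Q dy = ∬_D (∂Q/∂x - ∂P/∂y) dA.

Here P = -26x^2y - 26y, Q = 26x, so

    ∂Q/∂x = 26,    ∂P/∂y = -26x^2 - 26,
    ∂Q/∂x - ∂P/∂y = 26x^2 + 52.

D is the region x^2 + y^2 ≤ 25. Evaluating the double integral:

In polar coordinates (x = r cos θ, y = r sin θ, dA = r dr dθ) the integrand becomes 26r^2cos(θ)^2 + 52, so

    ∬_D (26x^2 + 52) dA = ∫_0^{2π} ∫_0^{5} (26r^2cos(θ)^2 + 52) · r dr dθ.

Inner (r from 0 to 5): 8125cos(θ)^2/2 + 650.
Outer (θ from 0 to 2π): 10725π/2.

Therefore ∮_C P dx + Q dy = 10725π/2.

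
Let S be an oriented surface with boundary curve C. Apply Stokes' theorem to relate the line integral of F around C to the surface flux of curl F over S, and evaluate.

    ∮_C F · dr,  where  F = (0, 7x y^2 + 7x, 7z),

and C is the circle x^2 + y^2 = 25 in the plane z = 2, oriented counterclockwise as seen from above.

Let S be the flat disk x^2 + y^2 ≤ 25 in the plane z = 2, with upward unit normal n̂ = ẑ. By Stokes' theorem,

    ∮_C F · dr = ∬_S (∇ × F) · n̂ dS = ∬_D (curl F)_z dA,

where D is the disk x^2 + y^2 ≤ 25.

Compute the curl of F = (0, 7x y^2 + 7x, 7z):
    (∇ × F)_x = ∂F_z/∂y - ∂F_y/∂z = 0,
    (∇ × F)_y = ∂F_x/∂z - ∂F_z/∂x = 0,
    (∇ × F)_z = ∂F_y/∂x - ∂F_x/∂y = 7y^2 + 7.

On z = 2, (curl F)_z = 7y^2 + 7.

Convert to polar (x = r cos θ, y = r sin θ, dA = r dr dθ); the integrand becomes 7r^2sin(θ)^2 + 7, so

    ∬_D (curl F)_z dA = ∫_0^{2π} ∫_0^{5} (7r^2sin(θ)^2 + 7) · r dr dθ.

Inner (r from 0 to 5): 4375sin(θ)^2/4 + 175/2.
Outer (θ from 0 to 2π): 5075π/4.

Therefore ∮_C F · dr = 5075π/4.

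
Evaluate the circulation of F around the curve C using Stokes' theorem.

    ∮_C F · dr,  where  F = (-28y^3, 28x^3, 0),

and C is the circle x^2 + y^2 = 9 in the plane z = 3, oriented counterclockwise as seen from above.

Let S be the flat disk x^2 + y^2 ≤ 9 in the plane z = 3, with upward unit normal n̂ = ẑ. By Stokes' theorem,

    ∮_C F · dr = ∬_S (∇ × F) · n̂ dS = ∬_D (curl F)_z dA,

where D is the disk x^2 + y^2 ≤ 9.

Compute the curl of F = (-28y^3, 28x^3, 0):
    (∇ × F)_x = ∂F_z/∂y - ∂F_y/∂z = 0,
    (∇ × F)_y = ∂F_x/∂z - ∂F_z/∂x = 0,
    (∇ × F)_z = ∂F_y/∂x - ∂F_x/∂y = 84x^2 + 84y^2.

On z = 3, (curl F)_z = 84x^2 + 84y^2.

Convert to polar (x = r cos θ, y = r sin θ, dA = r dr dθ); the integrand becomes 84r^2, so

    ∬_D (curl F)_z dA = ∫_0^{2π} ∫_0^{3} (84r^2) · r dr dθ.

Inner (r from 0 to 3): 1701.
Outer (θ from 0 to 2π): 3402π.

Therefore ∮_C F · dr = 3402π.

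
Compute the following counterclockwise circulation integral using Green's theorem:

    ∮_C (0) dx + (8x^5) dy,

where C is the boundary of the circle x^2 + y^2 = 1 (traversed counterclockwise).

Green's theorem converts the closed line integral into a double integral over the enclosed region D:

    ∮_C P dx + Q dy = ∬_D (∂Q/∂x - ∂P/∂y) dA.

Here P = 0, Q = 8x^5, so

    ∂Q/∂x = 40x^4,    ∂P/∂y = 0,
    ∂Q/∂x - ∂P/∂y = 40x^4.

D is the region x^2 + y^2 ≤ 1. Evaluating the double integral:

In polar coordinates (x = r cos θ, y = r sin θ, dA = r dr dθ) the integrand becomes 40r^4cos(θ)^4, so

    ∬_D (40x^4) dA = ∫_0^{2π} ∫_0^{1} (40r^4cos(θ)^4) · r dr dθ.

Inner (r from 0 to 1): 20cos(θ)^4/3.
Outer (θ from 0 to 2π): 5π.

Therefore ∮_C P dx + Q dy = 5π.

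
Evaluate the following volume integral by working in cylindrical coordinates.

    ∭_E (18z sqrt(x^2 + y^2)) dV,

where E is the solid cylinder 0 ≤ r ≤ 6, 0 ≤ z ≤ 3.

In cylindrical coordinates, x = r cos(θ), y = r sin(θ), z = z, and dV = r dr dθ dz.

The integrand becomes 18r z, so

    ∭_E (18z sqrt(x^2 + y^2)) dV = ∫_{0}^{2π} ∫_{0}^{6} ∫_{0}^{3} (18r z) · r dz dr dθ.

Inner (z): 81r^2.
Middle (r from 0 to 6): 5832.
Outer (θ): 11664π.

Therefore the triple integral equals 11664π.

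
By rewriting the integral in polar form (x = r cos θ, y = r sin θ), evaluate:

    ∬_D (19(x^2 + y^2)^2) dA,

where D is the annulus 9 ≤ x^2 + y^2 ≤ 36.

The region D is 3 ≤ r ≤ 6, 0 ≤ θ ≤ 2π in polar coordinates, where x = r cos(θ), y = r sin(θ), and dA = r dr dθ.

Under the substitution, the integrand becomes 19r^4, so

    ∬_D (19(x^2 + y^2)^2) dA = ∫_{0}^{2π} ∫_{3}^{6} (19r^4) · r dr dθ.

Inner integral (in r): ∫_{3}^{6} (19r^4) · r dr = 290871/2.

Outer integral (in θ): ∫_{0}^{2π} (290871/2) dθ = 290871π.

Therefore ∬_D (19(x^2 + y^2)^2) dA = 290871π.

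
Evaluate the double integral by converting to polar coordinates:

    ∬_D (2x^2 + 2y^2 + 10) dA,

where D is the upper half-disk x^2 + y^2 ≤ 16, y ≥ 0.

The region D is 0 ≤ r ≤ 4, 0 ≤ θ ≤ π in polar coordinates, where x = r cos(θ), y = r sin(θ), and dA = r dr dθ.

Under the substitution, the integrand becomes 2r^2 + 10, so

    ∬_D (2x^2 + 2y^2 + 10) dA = ∫_{0}^{π} ∫_{0}^{4} (2r^2 + 10) · r dr dθ.

Inner integral (in r): ∫_{0}^{4} (2r^2 + 10) · r dr = 208.

Outer integral (in θ): ∫_{0}^{π} (208) dθ = 208π.

Therefore ∬_D (2x^2 + 2y^2 + 10) dA = 208π.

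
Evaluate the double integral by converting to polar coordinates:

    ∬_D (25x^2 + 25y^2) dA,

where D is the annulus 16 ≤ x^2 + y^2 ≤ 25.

The region D is 4 ≤ r ≤ 5, 0 ≤ θ ≤ 2π in polar coordinates, where x = r cos(θ), y = r sin(θ), and dA = r dr dθ.

Under the substitution, the integrand becomes 25r^2, so

    ∬_D (25x^2 + 25y^2) dA = ∫_{0}^{2π} ∫_{4}^{5} (25r^2) · r dr dθ.

Inner integral (in r): ∫_{4}^{5} (25r^2) · r dr = 9225/4.

Outer integral (in θ): ∫_{0}^{2π} (9225/4) dθ = 9225π/2.

Therefore ∬_D (25x^2 + 25y^2) dA = 9225π/2.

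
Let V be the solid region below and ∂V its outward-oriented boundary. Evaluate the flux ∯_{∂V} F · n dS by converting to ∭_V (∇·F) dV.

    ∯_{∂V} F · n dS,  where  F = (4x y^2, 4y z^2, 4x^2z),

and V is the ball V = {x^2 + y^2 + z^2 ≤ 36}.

By the divergence theorem,

    ∯_{∂V} F · n dS = ∭_V (∇ · F) dV.

Compute the divergence:
    ∇ · F = ∂F_x/∂x + ∂F_y/∂y + ∂F_z/∂z = 4y^2 + 4z^2 + 4x^2 = 4x^2 + 4y^2 + 4z^2.

In spherical coordinates, x = ρ sin(φ) cos(θ), y = ρ sin(φ) sin(θ), z = ρ cos(φ), dV = ρ^2 sin(φ) dρ dφ dθ, with 0 ≤ ρ ≤ 6, 0 ≤ φ ≤ π, 0 ≤ θ ≤ 2π.

The integrand, after substitution and multiplying by the volume element, becomes (4ρ^2) · ρ^2 sin(φ), so

    ∭_V (∇·F) dV = ∫_0^{2π} ∫_0^{π} ∫_0^{6} (4ρ^2) · ρ^2 sin(φ) dρ dφ dθ.

Inner (ρ from 0 to 6): 31104sin(φ)/5.
Middle (φ from 0 to π): 62208/5.
Outer (θ from 0 to 2π): 124416π/5.

Therefore ∯_{∂V} F · n dS = 124416π/5.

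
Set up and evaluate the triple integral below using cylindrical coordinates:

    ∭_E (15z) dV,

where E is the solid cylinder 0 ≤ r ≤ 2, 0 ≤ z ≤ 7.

In cylindrical coordinates, x = r cos(θ), y = r sin(θ), z = z, and dV = r dr dθ dz.

The integrand becomes 15z, so

    ∭_E (15z) dV = ∫_{0}^{2π} ∫_{0}^{2} ∫_{0}^{7} (15z) · r dz dr dθ.

Inner (z): 735r/2.
Middle (r from 0 to 2): 735.
Outer (θ): 1470π.

Therefore the triple integral equals 1470π.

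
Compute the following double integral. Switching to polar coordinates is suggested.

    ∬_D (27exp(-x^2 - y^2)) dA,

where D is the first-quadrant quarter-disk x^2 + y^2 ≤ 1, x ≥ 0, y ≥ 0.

The region D is 0 ≤ r ≤ 1, 0 ≤ θ ≤ π/2 in polar coordinates, where x = r cos(θ), y = r sin(θ), and dA = r dr dθ.

Under the substitution, the integrand becomes 27exp(-r^2), so

    ∬_D (27exp(-x^2 - y^2)) dA = ∫_{0}^{π/2} ∫_{0}^{1} (27exp(-r^2)) · r dr dθ.

Inner integral (in r): ∫_{0}^{1} (27exp(-r^2)) · r dr = 27/2 - 27exp(-1)/2.

Outer integral (in θ): ∫_{0}^{π/2} (27/2 - 27exp(-1)/2) dθ = -27π (1 - e)exp(-1)/4.

Therefore ∬_D (27exp(-x^2 - y^2)) dA = -27π (1 - e)exp(-1)/4.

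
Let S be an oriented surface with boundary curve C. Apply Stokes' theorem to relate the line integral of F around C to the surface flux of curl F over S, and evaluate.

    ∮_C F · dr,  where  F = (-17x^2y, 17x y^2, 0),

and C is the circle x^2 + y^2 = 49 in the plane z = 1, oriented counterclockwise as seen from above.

Let S be the flat disk x^2 + y^2 ≤ 49 in the plane z = 1, with upward unit normal n̂ = ẑ. By Stokes' theorem,

    ∮_C F · dr = ∬_S (∇ × F) · n̂ dS = ∬_D (curl F)_z dA,

where D is the disk x^2 + y^2 ≤ 49.

Compute the curl of F = (-17x^2y, 17x y^2, 0):
    (∇ × F)_x = ∂F_z/∂y - ∂F_y/∂z = 0,
    (∇ × F)_y = ∂F_x/∂z - ∂F_z/∂x = 0,
    (∇ × F)_z = ∂F_y/∂x - ∂F_x/∂y = 17x^2 + 17y^2.

On z = 1, (curl F)_z = 17x^2 + 17y^2.

Convert to polar (x = r cos θ, y = r sin θ, dA = r dr dθ); the integrand becomes 17r^2, so

    ∬_D (curl F)_z dA = ∫_0^{2π} ∫_0^{7} (17r^2) · r dr dθ.

Inner (r from 0 to 7): 40817/4.
Outer (θ from 0 to 2π): 40817π/2.

Therefore ∮_C F · dr = 40817π/2.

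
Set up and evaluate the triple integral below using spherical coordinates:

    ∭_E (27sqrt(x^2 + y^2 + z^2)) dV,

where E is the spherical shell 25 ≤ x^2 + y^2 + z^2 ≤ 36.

In spherical coordinates, x = ρ sin(φ) cos(θ), y = ρ sin(φ) sin(θ), z = ρ cos(φ), and dV = ρ^2 sin(φ) dρ dφ dθ.

The integrand becomes 27ρ, so

    ∭_E (27sqrt(x^2 + y^2 + z^2)) dV = ∫_{0}^{2π} ∫_{0}^{π} ∫_{5}^{6} (27ρ) · ρ^2 sin(φ) dρ dφ dθ.

Inner (ρ): 18117sin(φ)/4.
Middle (φ): 18117/2.
Outer (θ): 18117π.

Therefore the triple integral equals 18117π.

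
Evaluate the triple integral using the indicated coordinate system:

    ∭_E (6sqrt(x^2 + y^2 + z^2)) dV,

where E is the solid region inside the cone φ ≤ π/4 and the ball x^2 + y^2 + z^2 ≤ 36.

In spherical coordinates, x = ρ sin(φ) cos(θ), y = ρ sin(φ) sin(θ), z = ρ cos(φ), and dV = ρ^2 sin(φ) dρ dφ dθ.

The integrand becomes 6ρ, so

    ∭_E (6sqrt(x^2 + y^2 + z^2)) dV = ∫_{0}^{2π} ∫_{0}^{π/4} ∫_{0}^{6} (6ρ) · ρ^2 sin(φ) dρ dφ dθ.

Inner (ρ): 1944sin(φ).
Middle (φ): 1944 - 972sqrt(2).
Outer (θ): 1944π (2 - sqrt(2)).

Therefore the triple integral equals 1944π (2 - sqrt(2)).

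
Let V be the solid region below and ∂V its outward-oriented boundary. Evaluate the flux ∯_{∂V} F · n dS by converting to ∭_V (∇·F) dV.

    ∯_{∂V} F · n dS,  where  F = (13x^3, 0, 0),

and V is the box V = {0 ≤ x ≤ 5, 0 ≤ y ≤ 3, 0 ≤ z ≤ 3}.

By the divergence theorem,

    ∯_{∂V} F · n dS = ∭_V (∇ · F) dV.

Compute the divergence:
    ∇ · F = ∂F_x/∂x + ∂F_y/∂y + ∂F_z/∂z = 39x^2 + 0 + 0 = 39x^2.

V is a rectangular box, so dV = dx dy dz with 0 ≤ x ≤ 5, 0 ≤ y ≤ 3, 0 ≤ z ≤ 3.

Integrate (39x^2) over V as an iterated integral:

    ∭_V (∇·F) dV = ∫_0^{5} ∫_0^{3} ∫_0^{3} (39x^2) dz dy dx.

Inner (z from 0 to 3): 117x^2.
Middle (y from 0 to 3): 351x^2.
Outer (x from 0 to 5): 14625.

Therefore ∯_{∂V} F · n dS = 14625.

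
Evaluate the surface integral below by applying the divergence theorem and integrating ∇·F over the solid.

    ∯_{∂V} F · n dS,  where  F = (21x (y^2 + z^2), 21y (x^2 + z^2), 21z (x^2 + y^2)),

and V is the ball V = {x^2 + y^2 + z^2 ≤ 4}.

By the divergence theorem,

    ∯_{∂V} F · n dS = ∭_V (∇ · F) dV.

Compute the divergence:
    ∇ · F = ∂F_x/∂x + ∂F_y/∂y + ∂F_z/∂z = 21y^2 + 21z^2 + 21x^2 + 21z^2 + 21x^2 + 21y^2 = 42x^2 + 42y^2 + 42z^2.

In spherical coordinates, x = ρ sin(φ) cos(θ), y = ρ sin(φ) sin(θ), z = ρ cos(φ), dV = ρ^2 sin(φ) dρ dφ dθ, with 0 ≤ ρ ≤ 2, 0 ≤ φ ≤ π, 0 ≤ θ ≤ 2π.

The integrand, after substitution and multiplying by the volume element, becomes (42ρ^2) · ρ^2 sin(φ), so

    ∭_V (∇·F) dV = ∫_0^{2π} ∫_0^{π} ∫_0^{2} (42ρ^2) · ρ^2 sin(φ) dρ dφ dθ.

Inner (ρ from 0 to 2): 1344sin(φ)/5.
Middle (φ from 0 to π): 2688/5.
Outer (θ from 0 to 2π): 5376π/5.

Therefore ∯_{∂V} F · n dS = 5376π/5.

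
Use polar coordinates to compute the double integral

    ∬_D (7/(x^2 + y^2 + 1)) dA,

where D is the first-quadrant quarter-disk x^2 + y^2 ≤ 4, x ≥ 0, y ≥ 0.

The region D is 0 ≤ r ≤ 2, 0 ≤ θ ≤ π/2 in polar coordinates, where x = r cos(θ), y = r sin(θ), and dA = r dr dθ.

Under the substitution, the integrand becomes 7/(r^2 + 1), so

    ∬_D (7/(x^2 + y^2 + 1)) dA = ∫_{0}^{π/2} ∫_{0}^{2} (7/(r^2 + 1)) · r dr dθ.

Inner integral (in r): ∫_{0}^{2} (7/(r^2 + 1)) · r dr = 7log(5)/2.

Outer integral (in θ): ∫_{0}^{π/2} (7log(5)/2) dθ = 7π log(5)/4.

Therefore ∬_D (7/(x^2 + y^2 + 1)) dA = 7π log(5)/4.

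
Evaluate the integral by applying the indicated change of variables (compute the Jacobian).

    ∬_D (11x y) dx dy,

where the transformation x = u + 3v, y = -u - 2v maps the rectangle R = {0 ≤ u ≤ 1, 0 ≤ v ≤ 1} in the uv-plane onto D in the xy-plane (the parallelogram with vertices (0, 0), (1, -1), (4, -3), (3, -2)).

Compute the Jacobian determinant of (x, y) with respect to (u, v):

    ∂(x,y)/∂(u,v) = | 1  3 | = (1)(-2) - (3)(-1) = 1.
                   | -1  -2 |

Its absolute value is |J| = 1 (the area scaling factor).

Substituting x = u + 3v, y = -u - 2v into the integrand,

    11x y → -11u^2 - 55u v - 66v^2,

so the integral becomes

    ∬_R (-11u^2 - 55u v - 66v^2) · |J| du dv = ∫_0^1 ∫_0^1 (-11u^2 - 55u v - 66v^2) dv du.

Inner (v): -11u^2 - 55u/2 - 22.
Outer (u): -473/12.

Therefore ∬_D (11x y) dx dy = -473/12.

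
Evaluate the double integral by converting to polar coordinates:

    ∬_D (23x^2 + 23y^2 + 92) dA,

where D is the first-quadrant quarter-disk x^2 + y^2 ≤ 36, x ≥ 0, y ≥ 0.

The region D is 0 ≤ r ≤ 6, 0 ≤ θ ≤ π/2 in polar coordinates, where x = r cos(θ), y = r sin(θ), and dA = r dr dθ.

Under the substitution, the integrand becomes 23r^2 + 92, so

    ∬_D (23x^2 + 23y^2 + 92) dA = ∫_{0}^{π/2} ∫_{0}^{6} (23r^2 + 92) · r dr dθ.

Inner integral (in r): ∫_{0}^{6} (23r^2 + 92) · r dr = 9108.

Outer integral (in θ): ∫_{0}^{π/2} (9108) dθ = 4554π.

Therefore ∬_D (23x^2 + 23y^2 + 92) dA = 4554π.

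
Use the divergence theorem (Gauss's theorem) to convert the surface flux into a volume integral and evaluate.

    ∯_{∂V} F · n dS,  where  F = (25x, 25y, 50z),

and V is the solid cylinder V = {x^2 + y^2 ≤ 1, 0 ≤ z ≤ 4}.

By the divergence theorem,

    ∯_{∂V} F · n dS = ∭_V (∇ · F) dV.

Compute the divergence:
    ∇ · F = ∂F_x/∂x + ∂F_y/∂y + ∂F_z/∂z = 25 + 25 + 50 = 100.

In cylindrical coordinates, x = r cos(θ), y = r sin(θ), z = z, dV = r dr dθ dz, with 0 ≤ r ≤ 1, 0 ≤ θ ≤ 2π, 0 ≤ z ≤ 4.

The integrand, after substitution and multiplying by the volume element, becomes (100) · r, so

    ∭_V (∇·F) dV = ∫_0^{2π} ∫_0^{1} ∫_0^{4} (100) · r dz dr dθ.

Inner (z from 0 to 4): 400r.
Middle (r from 0 to 1): 200.
Outer (θ from 0 to 2π): 400π.

Therefore ∯_{∂V} F · n dS = 400π.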